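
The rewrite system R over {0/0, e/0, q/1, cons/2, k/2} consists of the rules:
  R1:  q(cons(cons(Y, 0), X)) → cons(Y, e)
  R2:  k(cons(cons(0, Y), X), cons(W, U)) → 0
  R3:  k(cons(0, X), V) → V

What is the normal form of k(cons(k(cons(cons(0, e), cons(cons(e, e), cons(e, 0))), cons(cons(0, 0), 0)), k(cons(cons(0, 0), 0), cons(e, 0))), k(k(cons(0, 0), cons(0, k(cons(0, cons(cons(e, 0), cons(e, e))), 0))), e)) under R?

1. k(cons(k(cons(cons(0, e), cons(cons(e, e), cons(e, 0))), cons(cons(0, 0), 0)), k(cons(cons(0, 0), 0), cons(e, 0))), k(k(cons(0, 0), cons(0, k(cons(0, cons(cons(e, 0), cons(e, e))), 0))), e))  →  k(cons(0, k(cons(cons(0, 0), 0), cons(e, 0))), k(k(cons(0, 0), cons(0, k(cons(0, cons(cons(e, 0), cons(e, e))), 0))), e))   [R2 at 1.1]
2. k(cons(0, k(cons(cons(0, 0), 0), cons(e, 0))), k(k(cons(0, 0), cons(0, k(cons(0, cons(cons(e, 0), cons(e, e))), 0))), e))  →  k(k(cons(0, 0), cons(0, k(cons(0, cons(cons(e, 0), cons(e, e))), 0))), e)   [R3 at ε]
3. k(k(cons(0, 0), cons(0, k(cons(0, cons(cons(e, 0), cons(e, e))), 0))), e)  →  k(cons(0, k(cons(0, cons(cons(e, 0), cons(e, e))), 0)), e)   [R3 at 1]
4. k(cons(0, k(cons(0, cons(cons(e, 0), cons(e, e))), 0)), e)  →  e   [R3 at ε]

e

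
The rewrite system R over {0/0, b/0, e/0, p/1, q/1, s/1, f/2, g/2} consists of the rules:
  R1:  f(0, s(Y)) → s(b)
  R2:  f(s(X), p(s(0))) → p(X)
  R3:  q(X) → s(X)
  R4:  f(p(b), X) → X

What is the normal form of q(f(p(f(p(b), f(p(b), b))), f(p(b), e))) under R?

1. q(f(p(f(p(b), f(p(b), b))), f(p(b), e)))  →  s(f(p(f(p(b), f(p(b), b))), f(p(b), e)))   [R3 at ε]
2. s(f(p(f(p(b), f(p(b), b))), f(p(b), e)))  →  s(f(p(f(p(b), b)), f(p(b), e)))   [R4 at 1.1.1]
3. s(f(p(f(p(b), b)), f(p(b), e)))  →  s(f(p(b), f(p(b), e)))   [R4 at 1.1.1]
4. s(f(p(b), f(p(b), e)))  →  s(f(p(b), e))   [R4 at 1]
5. s(f(p(b), e))  →  s(e)   [R4 at 1]

s(e)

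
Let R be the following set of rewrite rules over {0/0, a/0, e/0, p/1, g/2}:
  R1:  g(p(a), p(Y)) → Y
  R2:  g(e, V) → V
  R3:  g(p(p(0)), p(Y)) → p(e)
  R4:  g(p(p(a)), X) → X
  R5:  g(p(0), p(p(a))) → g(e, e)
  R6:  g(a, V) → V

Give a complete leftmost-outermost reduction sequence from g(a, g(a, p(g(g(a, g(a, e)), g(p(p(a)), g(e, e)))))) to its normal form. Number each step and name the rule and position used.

1. g(a, g(a, p(g(g(a, g(a, e)), g(p(p(a)), g(e, e))))))  →  g(a, p(g(g(a, g(a, e)), g(p(p(a)), g(e, e)))))   [R6 at ε]
2. g(a, p(g(g(a, g(a, e)), g(p(p(a)), g(e, e)))))  →  p(g(g(a, g(a, e)), g(p(p(a)), g(e, e))))   [R6 at ε]
3. p(g(g(a, g(a, e)), g(p(p(a)), g(e, e))))  →  p(g(g(a, e), g(p(p(a)), g(e, e))))   [R6 at 1.1]
4. p(g(g(a, e), g(p(p(a)), g(e, e))))  →  p(g(e, g(p(p(a)), g(e, e))))   [R6 at 1.1]
5. p(g(e, g(p(p(a)), g(e, e))))  →  p(g(p(p(a)), g(e, e)))   [R2 at 1]
6. p(g(p(p(a)), g(e, e)))  →  p(g(e, e))   [R4 at 1]
7. p(g(e, e))  →  p(e)   [R2 at 1]

p(e)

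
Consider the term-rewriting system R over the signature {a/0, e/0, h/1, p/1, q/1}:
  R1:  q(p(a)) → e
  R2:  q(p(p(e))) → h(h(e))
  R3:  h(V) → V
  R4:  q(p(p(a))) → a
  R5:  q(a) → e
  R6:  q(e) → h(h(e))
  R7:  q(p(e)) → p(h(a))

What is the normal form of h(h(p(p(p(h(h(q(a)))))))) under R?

1. h(h(p(p(p(h(h(q(a))))))))  →  h(p(p(p(h(h(q(a)))))))   [R3 at ε]
2. h(p(p(p(h(h(q(a)))))))  →  p(p(p(h(h(q(a))))))   [R3 at ε]
3. p(p(p(h(h(q(a))))))  →  p(p(p(h(q(a)))))   [R3 at 1.1.1]
4. p(p(p(h(q(a)))))  →  p(p(p(q(a))))   [R3 at 1.1.1]
5. p(p(p(q(a))))  →  p(p(p(e)))   [R5 at 1.1.1]

p(p(p(e)))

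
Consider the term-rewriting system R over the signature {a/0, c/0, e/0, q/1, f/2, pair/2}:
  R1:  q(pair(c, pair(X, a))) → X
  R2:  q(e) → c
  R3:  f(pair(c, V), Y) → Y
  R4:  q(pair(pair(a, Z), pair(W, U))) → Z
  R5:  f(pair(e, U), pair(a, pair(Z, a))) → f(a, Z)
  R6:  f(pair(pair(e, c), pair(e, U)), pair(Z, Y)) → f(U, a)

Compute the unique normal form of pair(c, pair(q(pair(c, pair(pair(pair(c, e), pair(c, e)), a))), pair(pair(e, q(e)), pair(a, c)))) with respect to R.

1. pair(c, pair(q(pair(c, pair(pair(pair(c, e), pair(c, e)), a))), pair(pair(e, q(e)), pair(a, c))))  →  pair(c, pair(pair(pair(c, e), pair(c, e)), pair(pair(e, q(e)), pair(a, c))))   [R1 at 2.1]
2. pair(c, pair(pair(pair(c, e), pair(c, e)), pair(pair(e, q(e)), pair(a, c))))  →  pair(c, pair(pair(pair(c, e), pair(c, e)), pair(pair(e, c), pair(a, c))))   [R2 at 2.2.1.2]

pair(c, pair(pair(pair(c, e), pair(c, e)), pair(pair(e, c), pair(a, c))))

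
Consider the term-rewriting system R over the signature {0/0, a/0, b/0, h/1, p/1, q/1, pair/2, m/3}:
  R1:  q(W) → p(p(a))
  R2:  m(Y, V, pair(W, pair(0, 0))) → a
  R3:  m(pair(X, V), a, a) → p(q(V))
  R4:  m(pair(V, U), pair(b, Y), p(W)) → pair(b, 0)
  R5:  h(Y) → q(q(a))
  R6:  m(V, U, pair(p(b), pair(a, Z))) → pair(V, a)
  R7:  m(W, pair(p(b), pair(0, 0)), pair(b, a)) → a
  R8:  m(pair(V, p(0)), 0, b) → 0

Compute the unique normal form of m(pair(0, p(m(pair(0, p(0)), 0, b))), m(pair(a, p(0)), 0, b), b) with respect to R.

0

1. m(pair(0, p(m(pair(0, p(0)), 0, b))), m(pair(a, p(0)), 0, b), b)  →  m(pair(0, p(0)), m(pair(a, p(0)), 0, b), b)   [R8 at 1.2.1]
2. m(pair(0, p(0)), m(pair(a, p(0)), 0, b), b)  →  m(pair(0, p(0)), 0, b)   [R8 at 2]
3. m(pair(0, p(0)), 0, b)  →  0   [R8 at ε]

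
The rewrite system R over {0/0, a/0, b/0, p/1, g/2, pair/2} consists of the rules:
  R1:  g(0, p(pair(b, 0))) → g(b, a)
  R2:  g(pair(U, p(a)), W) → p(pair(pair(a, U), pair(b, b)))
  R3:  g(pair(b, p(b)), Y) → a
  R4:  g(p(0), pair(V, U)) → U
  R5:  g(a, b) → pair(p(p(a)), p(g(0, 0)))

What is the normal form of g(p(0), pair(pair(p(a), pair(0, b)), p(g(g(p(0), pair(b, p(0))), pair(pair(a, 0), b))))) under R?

p(b)

1. g(p(0), pair(pair(p(a), pair(0, b)), p(g(g(p(0), pair(b, p(0))), pair(pair(a, 0), b)))))  →  p(g(g(p(0), pair(b, p(0))), pair(pair(a, 0), b)))   [R4 at ε]
2. p(g(g(p(0), pair(b, p(0))), pair(pair(a, 0), b)))  →  p(g(p(0), pair(pair(a, 0), b)))   [R4 at 1.1]
3. p(g(p(0), pair(pair(a, 0), b)))  →  p(b)   [R4 at 1]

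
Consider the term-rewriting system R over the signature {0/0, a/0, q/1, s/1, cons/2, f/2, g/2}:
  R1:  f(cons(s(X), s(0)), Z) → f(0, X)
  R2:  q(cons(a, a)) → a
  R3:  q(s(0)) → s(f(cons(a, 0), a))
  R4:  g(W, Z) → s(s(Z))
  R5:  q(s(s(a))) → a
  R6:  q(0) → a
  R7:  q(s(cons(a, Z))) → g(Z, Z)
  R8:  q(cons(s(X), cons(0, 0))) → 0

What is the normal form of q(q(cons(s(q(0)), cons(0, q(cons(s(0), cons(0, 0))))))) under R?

1. q(q(cons(s(q(0)), cons(0, q(cons(s(0), cons(0, 0)))))))  →  q(q(cons(s(a), cons(0, q(cons(s(0), cons(0, 0)))))))   [R6 at 1.1.1.1]
2. q(q(cons(s(a), cons(0, q(cons(s(0), cons(0, 0)))))))  →  q(q(cons(s(a), cons(0, 0))))   [R8 at 1.1.2.2]
3. q(q(cons(s(a), cons(0, 0))))  →  q(0)   [R8 at 1]
4. q(0)  →  a   [R6 at ε]

a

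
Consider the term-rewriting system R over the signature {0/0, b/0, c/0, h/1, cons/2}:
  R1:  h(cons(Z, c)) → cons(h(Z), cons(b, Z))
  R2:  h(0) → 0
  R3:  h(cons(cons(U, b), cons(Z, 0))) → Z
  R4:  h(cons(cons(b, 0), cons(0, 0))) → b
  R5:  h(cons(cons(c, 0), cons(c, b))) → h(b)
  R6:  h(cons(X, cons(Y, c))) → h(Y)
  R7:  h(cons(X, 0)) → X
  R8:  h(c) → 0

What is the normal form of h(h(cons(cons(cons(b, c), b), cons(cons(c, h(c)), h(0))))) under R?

c

1. h(h(cons(cons(cons(b, c), b), cons(cons(c, h(c)), h(0)))))  →  h(h(cons(cons(cons(b, c), b), cons(cons(c, 0), h(0)))))   [R8 at 1.1.2.1.2]
2. h(h(cons(cons(cons(b, c), b), cons(cons(c, 0), h(0)))))  →  h(h(cons(cons(cons(b, c), b), cons(cons(c, 0), 0))))   [R2 at 1.1.2.2]
3. h(h(cons(cons(cons(b, c), b), cons(cons(c, 0), 0))))  →  h(cons(c, 0))   [R3 at 1]
4. h(cons(c, 0))  →  c   [R7 at ε]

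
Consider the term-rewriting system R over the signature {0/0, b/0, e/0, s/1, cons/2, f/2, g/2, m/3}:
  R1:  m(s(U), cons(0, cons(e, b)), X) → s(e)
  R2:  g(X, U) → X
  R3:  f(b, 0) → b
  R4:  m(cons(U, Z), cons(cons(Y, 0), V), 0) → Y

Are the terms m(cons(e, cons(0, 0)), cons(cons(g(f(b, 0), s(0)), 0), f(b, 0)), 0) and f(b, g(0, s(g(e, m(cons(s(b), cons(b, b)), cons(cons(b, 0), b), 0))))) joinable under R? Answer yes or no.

yes — NF(t₁) = b, NF(t₂) = b

Reduce t₁ = m(cons(e, cons(0, 0)), cons(cons(g(f(b, 0), s(0)), 0), f(b, 0)), 0):
1. m(cons(e, cons(0, 0)), cons(cons(g(f(b, 0), s(0)), 0), f(b, 0)), 0)  →  g(f(b, 0), s(0))   [R4 at ε]
2. g(f(b, 0), s(0))  →  f(b, 0)   [R2 at ε]
3. f(b, 0)  →  b   [R3 at ε]

Reduce t₂ = f(b, g(0, s(g(e, m(cons(s(b), cons(b, b)), cons(cons(b, 0), b), 0))))):
1. f(b, g(0, s(g(e, m(cons(s(b), cons(b, b)), cons(cons(b, 0), b), 0)))))  →  f(b, 0)   [R2 at 2]
2. f(b, 0)  →  b   [R3 at ε]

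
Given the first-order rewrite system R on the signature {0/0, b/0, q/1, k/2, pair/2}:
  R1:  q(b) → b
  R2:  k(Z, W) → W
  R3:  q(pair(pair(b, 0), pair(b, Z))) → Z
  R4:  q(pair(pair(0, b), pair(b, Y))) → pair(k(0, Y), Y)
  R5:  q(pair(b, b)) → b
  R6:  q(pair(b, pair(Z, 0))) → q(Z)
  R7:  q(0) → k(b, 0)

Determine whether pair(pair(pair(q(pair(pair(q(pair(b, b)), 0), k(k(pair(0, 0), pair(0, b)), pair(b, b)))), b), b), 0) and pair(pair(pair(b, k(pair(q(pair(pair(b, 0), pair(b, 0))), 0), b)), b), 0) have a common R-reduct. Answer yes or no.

yes — NF(t₁) = pair(pair(pair(b, b), b), 0), NF(t₂) = pair(pair(pair(b, b), b), 0)

Reduce t₁ = pair(pair(pair(q(pair(pair(q(pair(b, b)), 0), k(k(pair(0, 0), pair(0, b)), pair(b, b)))), b), b), 0):
1. pair(pair(pair(q(pair(pair(q(pair(b, b)), 0), k(k(pair(0, 0), pair(0, b)), pair(b, b)))), b), b), 0)  →  pair(pair(pair(q(pair(pair(b, 0), k(k(pair(0, 0), pair(0, b)), pair(b, b)))), b), b), 0)   [R5 at 1.1.1.1.1.1]
2. pair(pair(pair(q(pair(pair(b, 0), k(k(pair(0, 0), pair(0, b)), pair(b, b)))), b), b), 0)  →  pair(pair(pair(q(pair(pair(b, 0), pair(b, b))), b), b), 0)   [R2 at 1.1.1.1.2]
3. pair(pair(pair(q(pair(pair(b, 0), pair(b, b))), b), b), 0)  →  pair(pair(pair(b, b), b), 0)   [R3 at 1.1.1]

Reduce t₂ = pair(pair(pair(b, k(pair(q(pair(pair(b, 0), pair(b, 0))), 0), b)), b), 0):
1. pair(pair(pair(b, k(pair(q(pair(pair(b, 0), pair(b, 0))), 0), b)), b), 0)  →  pair(pair(pair(b, b), b), 0)   [R2 at 1.1.2]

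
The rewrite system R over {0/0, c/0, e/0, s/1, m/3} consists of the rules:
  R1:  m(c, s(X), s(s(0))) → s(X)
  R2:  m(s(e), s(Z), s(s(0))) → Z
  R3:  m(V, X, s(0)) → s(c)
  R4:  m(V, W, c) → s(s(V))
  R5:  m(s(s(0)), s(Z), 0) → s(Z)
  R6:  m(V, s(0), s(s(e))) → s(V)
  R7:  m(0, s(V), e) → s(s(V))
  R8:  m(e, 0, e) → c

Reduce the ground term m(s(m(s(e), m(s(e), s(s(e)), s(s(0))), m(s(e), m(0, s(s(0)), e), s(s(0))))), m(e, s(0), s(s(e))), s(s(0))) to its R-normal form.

1. m(s(m(s(e), m(s(e), s(s(e)), s(s(0))), m(s(e), m(0, s(s(0)), e), s(s(0))))), m(e, s(0), s(s(e))), s(s(0)))  →  m(s(m(s(e), s(e), m(s(e), m(0, s(s(0)), e), s(s(0))))), m(e, s(0), s(s(e))), s(s(0)))   [R2 at 1.1.2]
2. m(s(m(s(e), s(e), m(s(e), m(0, s(s(0)), e), s(s(0))))), m(e, s(0), s(s(e))), s(s(0)))  →  m(s(m(s(e), s(e), m(s(e), s(s(s(0))), s(s(0))))), m(e, s(0), s(s(e))), s(s(0)))   [R7 at 1.1.3.2]
3. m(s(m(s(e), s(e), m(s(e), s(s(s(0))), s(s(0))))), m(e, s(0), s(s(e))), s(s(0)))  →  m(s(m(s(e), s(e), s(s(0)))), m(e, s(0), s(s(e))), s(s(0)))   [R2 at 1.1.3]
4. m(s(m(s(e), s(e), s(s(0)))), m(e, s(0), s(s(e))), s(s(0)))  →  m(s(e), m(e, s(0), s(s(e))), s(s(0)))   [R2 at 1.1]
5. m(s(e), m(e, s(0), s(s(e))), s(s(0)))  →  m(s(e), s(e), s(s(0)))   [R6 at 2]
6. m(s(e), s(e), s(s(0)))  →  e   [R2 at ε]

e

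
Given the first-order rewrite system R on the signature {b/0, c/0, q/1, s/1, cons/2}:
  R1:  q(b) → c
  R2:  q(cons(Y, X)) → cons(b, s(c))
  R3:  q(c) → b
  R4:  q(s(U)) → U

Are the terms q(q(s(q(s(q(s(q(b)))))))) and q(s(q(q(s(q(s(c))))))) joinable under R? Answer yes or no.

yes — NF(t₁) = b, NF(t₂) = b

Reduce t₁ = q(q(s(q(s(q(s(q(b)))))))):
1. q(q(s(q(s(q(s(q(b))))))))  →  q(q(s(q(s(q(b))))))   [R4 at 1]
2. q(q(s(q(s(q(b))))))  →  q(q(s(q(b))))   [R4 at 1]
3. q(q(s(q(b))))  →  q(q(b))   [R4 at 1]
4. q(q(b))  →  q(c)   [R1 at 1]
5. q(c)  →  b   [R3 at ε]

Reduce t₂ = q(s(q(q(s(q(s(c))))))):
1. q(s(q(q(s(q(s(c)))))))  →  q(q(s(q(s(c)))))   [R4 at ε]
2. q(q(s(q(s(c)))))  →  q(q(s(c)))   [R4 at 1]
3. q(q(s(c)))  →  q(c)   [R4 at 1]
4. q(c)  →  b   [R3 at ε]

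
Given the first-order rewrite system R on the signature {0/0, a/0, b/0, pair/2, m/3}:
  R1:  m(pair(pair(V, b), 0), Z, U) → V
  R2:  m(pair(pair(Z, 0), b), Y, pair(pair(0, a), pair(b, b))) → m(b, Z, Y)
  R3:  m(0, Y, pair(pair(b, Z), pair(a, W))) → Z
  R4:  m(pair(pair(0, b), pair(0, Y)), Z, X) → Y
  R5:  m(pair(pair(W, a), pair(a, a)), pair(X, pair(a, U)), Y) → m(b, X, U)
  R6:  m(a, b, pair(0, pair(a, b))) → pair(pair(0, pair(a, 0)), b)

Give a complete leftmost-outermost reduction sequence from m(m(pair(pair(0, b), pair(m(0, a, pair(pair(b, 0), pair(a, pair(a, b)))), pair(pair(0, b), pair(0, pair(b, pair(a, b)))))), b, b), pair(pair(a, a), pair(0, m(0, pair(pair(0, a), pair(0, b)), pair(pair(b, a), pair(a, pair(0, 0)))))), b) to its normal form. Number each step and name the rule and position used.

pair(b, pair(a, b))

1. m(m(pair(pair(0, b), pair(m(0, a, pair(pair(b, 0), pair(a, pair(a, b)))), pair(pair(0, b), pair(0, pair(b, pair(a, b)))))), b, b), pair(pair(a, a), pair(0, m(0, pair(pair(0, a), pair(0, b)), pair(pair(b, a), pair(a, pair(0, 0)))))), b)  →  m(m(pair(pair(0, b), pair(0, pair(pair(0, b), pair(0, pair(b, pair(a, b)))))), b, b), pair(pair(a, a), pair(0, m(0, pair(pair(0, a), pair(0, b)), pair(pair(b, a), pair(a, pair(0, 0)))))), b)   [R3 at 1.1.2.1]
2. m(m(pair(pair(0, b), pair(0, pair(pair(0, b), pair(0, pair(b, pair(a, b)))))), b, b), pair(pair(a, a), pair(0, m(0, pair(pair(0, a), pair(0, b)), pair(pair(b, a), pair(a, pair(0, 0)))))), b)  →  m(pair(pair(0, b), pair(0, pair(b, pair(a, b)))), pair(pair(a, a), pair(0, m(0, pair(pair(0, a), pair(0, b)), pair(pair(b, a), pair(a, pair(0, 0)))))), b)   [R4 at 1]
3. m(pair(pair(0, b), pair(0, pair(b, pair(a, b)))), pair(pair(a, a), pair(0, m(0, pair(pair(0, a), pair(0, b)), pair(pair(b, a), pair(a, pair(0, 0)))))), b)  →  pair(b, pair(a, b))   [R4 at ε]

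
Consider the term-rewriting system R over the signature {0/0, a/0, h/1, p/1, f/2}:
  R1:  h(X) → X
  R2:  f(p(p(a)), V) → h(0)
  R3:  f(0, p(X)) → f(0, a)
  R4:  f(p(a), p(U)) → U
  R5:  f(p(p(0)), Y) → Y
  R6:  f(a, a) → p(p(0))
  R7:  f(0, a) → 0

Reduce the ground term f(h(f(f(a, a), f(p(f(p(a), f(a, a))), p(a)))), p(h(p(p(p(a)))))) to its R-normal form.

p(p(p(a)))

1. f(h(f(f(a, a), f(p(f(p(a), f(a, a))), p(a)))), p(h(p(p(p(a))))))  →  f(f(f(a, a), f(p(f(p(a), f(a, a))), p(a))), p(h(p(p(p(a))))))   [R1 at 1]
2. f(f(f(a, a), f(p(f(p(a), f(a, a))), p(a))), p(h(p(p(p(a))))))  →  f(f(p(p(0)), f(p(f(p(a), f(a, a))), p(a))), p(h(p(p(p(a))))))   [R6 at 1.1]
3. f(f(p(p(0)), f(p(f(p(a), f(a, a))), p(a))), p(h(p(p(p(a))))))  →  f(f(p(f(p(a), f(a, a))), p(a)), p(h(p(p(p(a))))))   [R5 at 1]
4. f(f(p(f(p(a), f(a, a))), p(a)), p(h(p(p(p(a))))))  →  f(f(p(f(p(a), p(p(0)))), p(a)), p(h(p(p(p(a))))))   [R6 at 1.1.1.2]
5. f(f(p(f(p(a), p(p(0)))), p(a)), p(h(p(p(p(a))))))  →  f(f(p(p(0)), p(a)), p(h(p(p(p(a))))))   [R4 at 1.1.1]
6. f(f(p(p(0)), p(a)), p(h(p(p(p(a))))))  →  f(p(a), p(h(p(p(p(a))))))   [R5 at 1]
7. f(p(a), p(h(p(p(p(a))))))  →  h(p(p(p(a))))   [R4 at ε]
8. h(p(p(p(a))))  →  p(p(p(a)))   [R1 at ε]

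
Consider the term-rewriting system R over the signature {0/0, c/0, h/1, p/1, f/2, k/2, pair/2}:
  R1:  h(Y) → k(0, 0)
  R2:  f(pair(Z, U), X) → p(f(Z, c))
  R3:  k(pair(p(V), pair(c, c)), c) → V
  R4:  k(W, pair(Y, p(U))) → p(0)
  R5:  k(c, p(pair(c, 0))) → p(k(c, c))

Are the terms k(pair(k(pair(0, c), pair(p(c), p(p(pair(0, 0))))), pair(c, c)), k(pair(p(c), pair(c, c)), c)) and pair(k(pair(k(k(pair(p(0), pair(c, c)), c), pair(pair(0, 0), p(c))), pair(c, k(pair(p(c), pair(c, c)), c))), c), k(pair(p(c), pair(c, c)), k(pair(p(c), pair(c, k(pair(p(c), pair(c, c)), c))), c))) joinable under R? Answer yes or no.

no — NF(t₁) = 0, NF(t₂) = pair(0, c)

Reduce t₁ = k(pair(k(pair(0, c), pair(p(c), p(p(pair(0, 0))))), pair(c, c)), k(pair(p(c), pair(c, c)), c)):
1. k(pair(k(pair(0, c), pair(p(c), p(p(pair(0, 0))))), pair(c, c)), k(pair(p(c), pair(c, c)), c))  →  k(pair(p(0), pair(c, c)), k(pair(p(c), pair(c, c)), c))   [R4 at 1.1]
2. k(pair(p(0), pair(c, c)), k(pair(p(c), pair(c, c)), c))  →  k(pair(p(0), pair(c, c)), c)   [R3 at 2]
3. k(pair(p(0), pair(c, c)), c)  →  0   [R3 at ε]

Reduce t₂ = pair(k(pair(k(k(pair(p(0), pair(c, c)), c), pair(pair(0, 0), p(c))), pair(c, k(pair(p(c), pair(c, c)), c))), c), k(pair(p(c), pair(c, c)), k(pair(p(c), pair(c, k(pair(p(c), pair(c, c)), c))), c))):
1. pair(k(pair(k(k(pair(p(0), pair(c, c)), c), pair(pair(0, 0), p(c))), pair(c, k(pair(p(c), pair(c, c)), c))), c), k(pair(p(c), pair(c, c)), k(pair(p(c), pair(c, k(pair(p(c), pair(c, c)), c))), c)))  →  pair(k(pair(p(0), pair(c, k(pair(p(c), pair(c, c)), c))), c), k(pair(p(c), pair(c, c)), k(pair(p(c), pair(c, k(pair(p(c), pair(c, c)), c))), c)))   [R4 at 1.1.1]
2. pair(k(pair(p(0), pair(c, k(pair(p(c), pair(c, c)), c))), c), k(pair(p(c), pair(c, c)), k(pair(p(c), pair(c, k(pair(p(c), pair(c, c)), c))), c)))  →  pair(k(pair(p(0), pair(c, c)), c), k(pair(p(c), pair(c, c)), k(pair(p(c), pair(c, k(pair(p(c), pair(c, c)), c))), c)))   [R3 at 1.1.2.2]
3. pair(k(pair(p(0), pair(c, c)), c), k(pair(p(c), pair(c, c)), k(pair(p(c), pair(c, k(pair(p(c), pair(c, c)), c))), c)))  →  pair(0, k(pair(p(c), pair(c, c)), k(pair(p(c), pair(c, k(pair(p(c), pair(c, c)), c))), c)))   [R3 at 1]
4. pair(0, k(pair(p(c), pair(c, c)), k(pair(p(c), pair(c, k(pair(p(c), pair(c, c)), c))), c)))  →  pair(0, k(pair(p(c), pair(c, c)), k(pair(p(c), pair(c, c)), c)))   [R3 at 2.2.1.2.2]
5. pair(0, k(pair(p(c), pair(c, c)), k(pair(p(c), pair(c, c)), c)))  →  pair(0, k(pair(p(c), pair(c, c)), c))   [R3 at 2.2]
6. pair(0, k(pair(p(c), pair(c, c)), c))  →  pair(0, c)   [R3 at 2]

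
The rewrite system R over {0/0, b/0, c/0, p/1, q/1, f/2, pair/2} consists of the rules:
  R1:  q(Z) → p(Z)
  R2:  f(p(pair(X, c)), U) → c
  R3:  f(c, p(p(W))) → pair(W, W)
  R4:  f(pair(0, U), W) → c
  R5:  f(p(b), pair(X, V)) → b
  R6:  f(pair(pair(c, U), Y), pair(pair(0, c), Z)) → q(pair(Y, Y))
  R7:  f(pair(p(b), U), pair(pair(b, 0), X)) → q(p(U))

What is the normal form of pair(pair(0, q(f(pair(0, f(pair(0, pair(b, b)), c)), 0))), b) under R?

1. pair(pair(0, q(f(pair(0, f(pair(0, pair(b, b)), c)), 0))), b)  →  pair(pair(0, p(f(pair(0, f(pair(0, pair(b, b)), c)), 0))), b)   [R1 at 1.2]
2. pair(pair(0, p(f(pair(0, f(pair(0, pair(b, b)), c)), 0))), b)  →  pair(pair(0, p(c)), b)   [R4 at 1.2.1]

pair(pair(0, p(c)), b)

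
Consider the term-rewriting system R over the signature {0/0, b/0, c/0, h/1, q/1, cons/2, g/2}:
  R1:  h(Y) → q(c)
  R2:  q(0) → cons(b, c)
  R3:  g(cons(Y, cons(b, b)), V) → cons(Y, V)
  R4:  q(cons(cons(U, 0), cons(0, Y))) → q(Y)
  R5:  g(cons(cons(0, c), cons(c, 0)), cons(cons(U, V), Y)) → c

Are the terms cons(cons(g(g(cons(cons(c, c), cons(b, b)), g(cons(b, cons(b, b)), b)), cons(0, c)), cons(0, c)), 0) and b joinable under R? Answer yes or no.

no — NF(t₁) = cons(cons(cons(cons(c, c), cons(0, c)), cons(0, c)), 0), NF(t₂) = b

Reduce t₁ = cons(cons(g(g(cons(cons(c, c), cons(b, b)), g(cons(b, cons(b, b)), b)), cons(0, c)), cons(0, c)), 0):
1. cons(cons(g(g(cons(cons(c, c), cons(b, b)), g(cons(b, cons(b, b)), b)), cons(0, c)), cons(0, c)), 0)  →  cons(cons(g(cons(cons(c, c), g(cons(b, cons(b, b)), b)), cons(0, c)), cons(0, c)), 0)   [R3 at 1.1.1]
2. cons(cons(g(cons(cons(c, c), g(cons(b, cons(b, b)), b)), cons(0, c)), cons(0, c)), 0)  →  cons(cons(g(cons(cons(c, c), cons(b, b)), cons(0, c)), cons(0, c)), 0)   [R3 at 1.1.1.2]
3. cons(cons(g(cons(cons(c, c), cons(b, b)), cons(0, c)), cons(0, c)), 0)  →  cons(cons(cons(cons(c, c), cons(0, c)), cons(0, c)), 0)   [R3 at 1.1]

Reduce t₂ = b:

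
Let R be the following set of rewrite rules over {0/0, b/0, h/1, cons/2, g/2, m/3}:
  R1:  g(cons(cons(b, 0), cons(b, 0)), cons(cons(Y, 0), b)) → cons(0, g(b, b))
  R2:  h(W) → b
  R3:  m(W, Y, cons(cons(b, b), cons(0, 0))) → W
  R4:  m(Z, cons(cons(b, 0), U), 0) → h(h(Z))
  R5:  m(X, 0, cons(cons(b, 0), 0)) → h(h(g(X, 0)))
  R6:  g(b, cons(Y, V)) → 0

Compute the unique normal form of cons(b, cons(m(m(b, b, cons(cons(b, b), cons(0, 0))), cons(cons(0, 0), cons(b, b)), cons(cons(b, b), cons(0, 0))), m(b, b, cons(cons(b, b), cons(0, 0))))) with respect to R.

1. cons(b, cons(m(m(b, b, cons(cons(b, b), cons(0, 0))), cons(cons(0, 0), cons(b, b)), cons(cons(b, b), cons(0, 0))), m(b, b, cons(cons(b, b), cons(0, 0)))))  →  cons(b, cons(m(b, b, cons(cons(b, b), cons(0, 0))), m(b, b, cons(cons(b, b), cons(0, 0)))))   [R3 at 2.1]
2. cons(b, cons(m(b, b, cons(cons(b, b), cons(0, 0))), m(b, b, cons(cons(b, b), cons(0, 0)))))  →  cons(b, cons(b, m(b, b, cons(cons(b, b), cons(0, 0)))))   [R3 at 2.1]
3. cons(b, cons(b, m(b, b, cons(cons(b, b), cons(0, 0)))))  →  cons(b, cons(b, b))   [R3 at 2.2]

cons(b, cons(b, b))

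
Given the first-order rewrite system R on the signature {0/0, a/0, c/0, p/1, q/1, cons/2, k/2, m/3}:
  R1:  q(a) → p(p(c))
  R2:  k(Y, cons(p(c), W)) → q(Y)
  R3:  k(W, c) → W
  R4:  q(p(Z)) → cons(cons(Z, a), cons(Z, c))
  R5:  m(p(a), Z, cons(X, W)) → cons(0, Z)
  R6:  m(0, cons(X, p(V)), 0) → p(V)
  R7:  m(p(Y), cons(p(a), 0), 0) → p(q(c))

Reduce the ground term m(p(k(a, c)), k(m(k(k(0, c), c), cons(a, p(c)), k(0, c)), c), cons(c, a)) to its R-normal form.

cons(0, p(c))

1. m(p(k(a, c)), k(m(k(k(0, c), c), cons(a, p(c)), k(0, c)), c), cons(c, a))  →  m(p(a), k(m(k(k(0, c), c), cons(a, p(c)), k(0, c)), c), cons(c, a))   [R3 at 1.1]
2. m(p(a), k(m(k(k(0, c), c), cons(a, p(c)), k(0, c)), c), cons(c, a))  →  cons(0, k(m(k(k(0, c), c), cons(a, p(c)), k(0, c)), c))   [R5 at ε]
3. cons(0, k(m(k(k(0, c), c), cons(a, p(c)), k(0, c)), c))  →  cons(0, m(k(k(0, c), c), cons(a, p(c)), k(0, c)))   [R3 at 2]
4. cons(0, m(k(k(0, c), c), cons(a, p(c)), k(0, c)))  →  cons(0, m(k(0, c), cons(a, p(c)), k(0, c)))   [R3 at 2.1]
5. cons(0, m(k(0, c), cons(a, p(c)), k(0, c)))  →  cons(0, m(0, cons(a, p(c)), k(0, c)))   [R3 at 2.1]
6. cons(0, m(0, cons(a, p(c)), k(0, c)))  →  cons(0, m(0, cons(a, p(c)), 0))   [R3 at 2.3]
7. cons(0, m(0, cons(a, p(c)), 0))  →  cons(0, p(c))   [R6 at 2]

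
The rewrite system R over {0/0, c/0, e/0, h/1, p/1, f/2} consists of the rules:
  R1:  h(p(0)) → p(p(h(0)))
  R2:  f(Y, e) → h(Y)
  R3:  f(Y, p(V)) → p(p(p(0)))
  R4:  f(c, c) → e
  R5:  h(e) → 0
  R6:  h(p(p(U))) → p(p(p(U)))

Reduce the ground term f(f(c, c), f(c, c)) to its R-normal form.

1. f(f(c, c), f(c, c))  →  f(e, f(c, c))   [R4 at 1]
2. f(e, f(c, c))  →  f(e, e)   [R4 at 2]
3. f(e, e)  →  h(e)   [R2 at ε]
4. h(e)  →  0   [R5 at ε]

0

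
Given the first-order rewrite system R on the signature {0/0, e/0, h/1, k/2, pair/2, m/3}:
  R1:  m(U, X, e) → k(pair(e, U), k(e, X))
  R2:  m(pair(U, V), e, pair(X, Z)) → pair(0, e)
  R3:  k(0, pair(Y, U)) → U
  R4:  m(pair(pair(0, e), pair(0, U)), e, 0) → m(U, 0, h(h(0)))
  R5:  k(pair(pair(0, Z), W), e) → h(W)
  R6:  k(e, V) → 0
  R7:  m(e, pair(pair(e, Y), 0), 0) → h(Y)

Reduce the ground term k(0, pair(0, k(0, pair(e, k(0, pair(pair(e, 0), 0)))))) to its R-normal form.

1. k(0, pair(0, k(0, pair(e, k(0, pair(pair(e, 0), 0))))))  →  k(0, pair(e, k(0, pair(pair(e, 0), 0))))   [R3 at ε]
2. k(0, pair(e, k(0, pair(pair(e, 0), 0))))  →  k(0, pair(pair(e, 0), 0))   [R3 at ε]
3. k(0, pair(pair(e, 0), 0))  →  0   [R3 at ε]

0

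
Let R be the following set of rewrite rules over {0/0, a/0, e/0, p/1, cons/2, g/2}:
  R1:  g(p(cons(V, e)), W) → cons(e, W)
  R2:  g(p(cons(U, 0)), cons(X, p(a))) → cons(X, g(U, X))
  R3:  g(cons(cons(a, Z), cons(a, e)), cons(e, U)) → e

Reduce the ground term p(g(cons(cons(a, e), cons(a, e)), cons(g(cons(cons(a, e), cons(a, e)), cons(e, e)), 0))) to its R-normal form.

p(e)

1. p(g(cons(cons(a, e), cons(a, e)), cons(g(cons(cons(a, e), cons(a, e)), cons(e, e)), 0)))  →  p(g(cons(cons(a, e), cons(a, e)), cons(e, 0)))   [R3 at 1.2.1]
2. p(g(cons(cons(a, e), cons(a, e)), cons(e, 0)))  →  p(e)   [R3 at 1]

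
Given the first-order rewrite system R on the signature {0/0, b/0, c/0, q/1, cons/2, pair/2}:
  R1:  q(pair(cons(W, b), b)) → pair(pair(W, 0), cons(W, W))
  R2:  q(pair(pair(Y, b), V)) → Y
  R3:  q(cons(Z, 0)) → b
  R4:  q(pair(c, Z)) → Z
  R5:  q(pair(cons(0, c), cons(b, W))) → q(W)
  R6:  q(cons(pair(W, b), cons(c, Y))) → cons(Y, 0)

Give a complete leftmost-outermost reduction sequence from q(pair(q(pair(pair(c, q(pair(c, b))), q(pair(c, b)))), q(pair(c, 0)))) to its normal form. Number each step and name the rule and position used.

0

1. q(pair(q(pair(pair(c, q(pair(c, b))), q(pair(c, b)))), q(pair(c, 0))))  →  q(pair(q(pair(pair(c, b), q(pair(c, b)))), q(pair(c, 0))))   [R4 at 1.1.1.1.2]
2. q(pair(q(pair(pair(c, b), q(pair(c, b)))), q(pair(c, 0))))  →  q(pair(c, q(pair(c, 0))))   [R2 at 1.1]
3. q(pair(c, q(pair(c, 0))))  →  q(pair(c, 0))   [R4 at ε]
4. q(pair(c, 0))  →  0   [R4 at ε]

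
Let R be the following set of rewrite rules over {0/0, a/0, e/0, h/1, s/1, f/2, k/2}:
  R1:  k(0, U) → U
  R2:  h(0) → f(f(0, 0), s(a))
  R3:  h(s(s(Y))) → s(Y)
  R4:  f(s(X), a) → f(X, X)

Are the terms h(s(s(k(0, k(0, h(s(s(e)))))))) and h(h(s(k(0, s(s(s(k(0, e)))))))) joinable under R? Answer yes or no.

yes — NF(t₁) = s(s(e)), NF(t₂) = s(s(e))

Reduce t₁ = h(s(s(k(0, k(0, h(s(s(e)))))))):
1. h(s(s(k(0, k(0, h(s(s(e))))))))  →  s(k(0, k(0, h(s(s(e))))))   [R3 at ε]
2. s(k(0, k(0, h(s(s(e))))))  →  s(k(0, h(s(s(e)))))   [R1 at 1]
3. s(k(0, h(s(s(e)))))  →  s(h(s(s(e))))   [R1 at 1]
4. s(h(s(s(e))))  →  s(s(e))   [R3 at 1]

Reduce t₂ = h(h(s(k(0, s(s(s(k(0, e)))))))):
1. h(h(s(k(0, s(s(s(k(0, e))))))))  →  h(h(s(s(s(s(k(0, e)))))))   [R1 at 1.1.1]
2. h(h(s(s(s(s(k(0, e)))))))  →  h(s(s(s(k(0, e)))))   [R3 at 1]
3. h(s(s(s(k(0, e)))))  →  s(s(k(0, e)))   [R3 at ε]
4. s(s(k(0, e)))  →  s(s(e))   [R1 at 1.1]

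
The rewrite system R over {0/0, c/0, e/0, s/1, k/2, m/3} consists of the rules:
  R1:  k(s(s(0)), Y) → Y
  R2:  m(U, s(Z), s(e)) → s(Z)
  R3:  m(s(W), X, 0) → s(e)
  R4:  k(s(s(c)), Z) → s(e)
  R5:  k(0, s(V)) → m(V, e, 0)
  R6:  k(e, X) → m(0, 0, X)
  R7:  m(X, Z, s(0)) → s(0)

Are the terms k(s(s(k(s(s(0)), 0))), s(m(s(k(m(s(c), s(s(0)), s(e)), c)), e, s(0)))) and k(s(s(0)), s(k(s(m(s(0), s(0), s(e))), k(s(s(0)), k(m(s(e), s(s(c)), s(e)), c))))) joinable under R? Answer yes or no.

no — NF(t₁) = s(s(0)), NF(t₂) = s(s(e))

Reduce t₁ = k(s(s(k(s(s(0)), 0))), s(m(s(k(m(s(c), s(s(0)), s(e)), c)), e, s(0)))):
1. k(s(s(k(s(s(0)), 0))), s(m(s(k(m(s(c), s(s(0)), s(e)), c)), e, s(0))))  →  k(s(s(0)), s(m(s(k(m(s(c), s(s(0)), s(e)), c)), e, s(0))))   [R1 at 1.1.1]
2. k(s(s(0)), s(m(s(k(m(s(c), s(s(0)), s(e)), c)), e, s(0))))  →  s(m(s(k(m(s(c), s(s(0)), s(e)), c)), e, s(0)))   [R1 at ε]
3. s(m(s(k(m(s(c), s(s(0)), s(e)), c)), e, s(0)))  →  s(s(0))   [R7 at 1]

Reduce t₂ = k(s(s(0)), s(k(s(m(s(0), s(0), s(e))), k(s(s(0)), k(m(s(e), s(s(c)), s(e)), c))))):
1. k(s(s(0)), s(k(s(m(s(0), s(0), s(e))), k(s(s(0)), k(m(s(e), s(s(c)), s(e)), c)))))  →  s(k(s(m(s(0), s(0), s(e))), k(s(s(0)), k(m(s(e), s(s(c)), s(e)), c))))   [R1 at ε]
2. s(k(s(m(s(0), s(0), s(e))), k(s(s(0)), k(m(s(e), s(s(c)), s(e)), c))))  →  s(k(s(s(0)), k(s(s(0)), k(m(s(e), s(s(c)), s(e)), c))))   [R2 at 1.1.1]
3. s(k(s(s(0)), k(s(s(0)), k(m(s(e), s(s(c)), s(e)), c))))  →  s(k(s(s(0)), k(m(s(e), s(s(c)), s(e)), c)))   [R1 at 1]
4. s(k(s(s(0)), k(m(s(e), s(s(c)), s(e)), c)))  →  s(k(m(s(e), s(s(c)), s(e)), c))   [R1 at 1]
5. s(k(m(s(e), s(s(c)), s(e)), c))  →  s(k(s(s(c)), c))   [R2 at 1.1]
6. s(k(s(s(c)), c))  →  s(s(e))   [R4 at 1]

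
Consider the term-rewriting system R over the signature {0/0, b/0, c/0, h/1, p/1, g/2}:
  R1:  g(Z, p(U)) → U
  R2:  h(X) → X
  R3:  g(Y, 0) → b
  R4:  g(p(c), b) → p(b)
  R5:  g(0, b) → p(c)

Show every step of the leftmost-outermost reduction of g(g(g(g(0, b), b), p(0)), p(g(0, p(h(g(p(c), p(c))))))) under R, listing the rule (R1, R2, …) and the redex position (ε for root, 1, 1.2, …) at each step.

1. g(g(g(g(0, b), b), p(0)), p(g(0, p(h(g(p(c), p(c)))))))  →  g(0, p(h(g(p(c), p(c)))))   [R1 at ε]
2. g(0, p(h(g(p(c), p(c)))))  →  h(g(p(c), p(c)))   [R1 at ε]
3. h(g(p(c), p(c)))  →  g(p(c), p(c))   [R2 at ε]
4. g(p(c), p(c))  →  c   [R1 at ε]

c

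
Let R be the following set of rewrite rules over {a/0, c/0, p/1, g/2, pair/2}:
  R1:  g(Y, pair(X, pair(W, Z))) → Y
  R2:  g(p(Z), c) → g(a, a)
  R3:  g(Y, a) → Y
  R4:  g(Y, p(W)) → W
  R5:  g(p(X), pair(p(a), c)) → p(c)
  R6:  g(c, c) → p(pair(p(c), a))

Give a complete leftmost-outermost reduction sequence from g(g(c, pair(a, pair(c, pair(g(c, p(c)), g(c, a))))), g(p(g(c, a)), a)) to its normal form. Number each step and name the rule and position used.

c

1. g(g(c, pair(a, pair(c, pair(g(c, p(c)), g(c, a))))), g(p(g(c, a)), a))  →  g(c, g(p(g(c, a)), a))   [R1 at 1]
2. g(c, g(p(g(c, a)), a))  →  g(c, p(g(c, a)))   [R3 at 2]
3. g(c, p(g(c, a)))  →  g(c, a)   [R4 at ε]
4. g(c, a)  →  c   [R3 at ε]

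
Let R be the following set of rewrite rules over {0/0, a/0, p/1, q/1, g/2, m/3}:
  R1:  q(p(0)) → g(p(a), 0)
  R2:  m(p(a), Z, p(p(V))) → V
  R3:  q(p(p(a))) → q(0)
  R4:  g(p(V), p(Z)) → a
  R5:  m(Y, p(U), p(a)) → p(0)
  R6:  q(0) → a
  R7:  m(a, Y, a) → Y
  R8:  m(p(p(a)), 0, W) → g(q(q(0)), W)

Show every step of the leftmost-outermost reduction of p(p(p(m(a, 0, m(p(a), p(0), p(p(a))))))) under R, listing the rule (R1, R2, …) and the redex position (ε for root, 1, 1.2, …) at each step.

1. p(p(p(m(a, 0, m(p(a), p(0), p(p(a)))))))  →  p(p(p(m(a, 0, a))))   [R2 at 1.1.1.3]
2. p(p(p(m(a, 0, a))))  →  p(p(p(0)))   [R7 at 1.1.1]

p(p(p(0)))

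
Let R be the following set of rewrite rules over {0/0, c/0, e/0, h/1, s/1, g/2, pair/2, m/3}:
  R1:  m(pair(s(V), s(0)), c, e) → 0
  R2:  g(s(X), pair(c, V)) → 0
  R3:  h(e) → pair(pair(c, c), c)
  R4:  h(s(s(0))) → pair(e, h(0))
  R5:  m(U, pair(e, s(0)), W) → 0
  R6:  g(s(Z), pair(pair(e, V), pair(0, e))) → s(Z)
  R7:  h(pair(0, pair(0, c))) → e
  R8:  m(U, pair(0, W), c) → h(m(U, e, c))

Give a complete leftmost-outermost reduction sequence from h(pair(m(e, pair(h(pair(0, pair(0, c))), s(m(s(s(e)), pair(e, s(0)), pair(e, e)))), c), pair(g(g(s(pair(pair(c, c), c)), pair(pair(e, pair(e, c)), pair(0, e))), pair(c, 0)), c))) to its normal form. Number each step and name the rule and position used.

1. h(pair(m(e, pair(h(pair(0, pair(0, c))), s(m(s(s(e)), pair(e, s(0)), pair(e, e)))), c), pair(g(g(s(pair(pair(c, c), c)), pair(pair(e, pair(e, c)), pair(0, e))), pair(c, 0)), c)))  →  h(pair(m(e, pair(e, s(m(s(s(e)), pair(e, s(0)), pair(e, e)))), c), pair(g(g(s(pair(pair(c, c), c)), pair(pair(e, pair(e, c)), pair(0, e))), pair(c, 0)), c)))   [R7 at 1.1.2.1]
2. h(pair(m(e, pair(e, s(m(s(s(e)), pair(e, s(0)), pair(e, e)))), c), pair(g(g(s(pair(pair(c, c), c)), pair(pair(e, pair(e, c)), pair(0, e))), pair(c, 0)), c)))  →  h(pair(m(e, pair(e, s(0)), c), pair(g(g(s(pair(pair(c, c), c)), pair(pair(e, pair(e, c)), pair(0, e))), pair(c, 0)), c)))   [R5 at 1.1.2.2.1]
3. h(pair(m(e, pair(e, s(0)), c), pair(g(g(s(pair(pair(c, c), c)), pair(pair(e, pair(e, c)), pair(0, e))), pair(c, 0)), c)))  →  h(pair(0, pair(g(g(s(pair(pair(c, c), c)), pair(pair(e, pair(e, c)), pair(0, e))), pair(c, 0)), c)))   [R5 at 1.1]
4. h(pair(0, pair(g(g(s(pair(pair(c, c), c)), pair(pair(e, pair(e, c)), pair(0, e))), pair(c, 0)), c)))  →  h(pair(0, pair(g(s(pair(pair(c, c), c)), pair(c, 0)), c)))   [R6 at 1.2.1.1]
5. h(pair(0, pair(g(s(pair(pair(c, c), c)), pair(c, 0)), c)))  →  h(pair(0, pair(0, c)))   [R2 at 1.2.1]
6. h(pair(0, pair(0, c)))  →  e   [R7 at ε]

e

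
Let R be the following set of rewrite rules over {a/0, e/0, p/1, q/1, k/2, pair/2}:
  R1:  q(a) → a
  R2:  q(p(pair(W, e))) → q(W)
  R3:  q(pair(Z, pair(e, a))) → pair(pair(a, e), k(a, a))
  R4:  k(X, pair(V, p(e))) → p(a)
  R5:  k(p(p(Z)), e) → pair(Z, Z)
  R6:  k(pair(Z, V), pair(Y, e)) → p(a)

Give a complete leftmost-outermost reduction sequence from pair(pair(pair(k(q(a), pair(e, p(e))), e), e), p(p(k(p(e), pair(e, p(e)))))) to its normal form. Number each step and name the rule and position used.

1. pair(pair(pair(k(q(a), pair(e, p(e))), e), e), p(p(k(p(e), pair(e, p(e))))))  →  pair(pair(pair(p(a), e), e), p(p(k(p(e), pair(e, p(e))))))   [R4 at 1.1.1]
2. pair(pair(pair(p(a), e), e), p(p(k(p(e), pair(e, p(e))))))  →  pair(pair(pair(p(a), e), e), p(p(p(a))))   [R4 at 2.1.1]

pair(pair(pair(p(a), e), e), p(p(p(a))))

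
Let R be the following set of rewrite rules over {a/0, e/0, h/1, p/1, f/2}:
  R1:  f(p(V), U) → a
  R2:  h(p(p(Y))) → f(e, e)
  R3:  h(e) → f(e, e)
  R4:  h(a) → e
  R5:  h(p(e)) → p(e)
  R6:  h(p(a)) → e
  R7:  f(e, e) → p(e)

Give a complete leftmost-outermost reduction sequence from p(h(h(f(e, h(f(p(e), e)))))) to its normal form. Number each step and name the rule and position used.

1. p(h(h(f(e, h(f(p(e), e))))))  →  p(h(h(f(e, h(a)))))   [R1 at 1.1.1.2.1]
2. p(h(h(f(e, h(a)))))  →  p(h(h(f(e, e))))   [R4 at 1.1.1.2]
3. p(h(h(f(e, e))))  →  p(h(h(p(e))))   [R7 at 1.1.1]
4. p(h(h(p(e))))  →  p(h(p(e)))   [R5 at 1.1]
5. p(h(p(e)))  →  p(p(e))   [R5 at 1]

p(p(e))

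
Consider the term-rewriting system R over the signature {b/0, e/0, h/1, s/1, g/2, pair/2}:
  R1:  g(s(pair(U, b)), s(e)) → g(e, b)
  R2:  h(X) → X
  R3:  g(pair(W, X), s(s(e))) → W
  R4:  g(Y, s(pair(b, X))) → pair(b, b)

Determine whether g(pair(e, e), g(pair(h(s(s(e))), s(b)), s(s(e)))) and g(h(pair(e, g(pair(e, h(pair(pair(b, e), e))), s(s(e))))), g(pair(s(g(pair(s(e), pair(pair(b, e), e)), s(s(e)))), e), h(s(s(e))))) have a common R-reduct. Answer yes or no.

yes — NF(t₁) = e, NF(t₂) = e

Reduce t₁ = g(pair(e, e), g(pair(h(s(s(e))), s(b)), s(s(e)))):
1. g(pair(e, e), g(pair(h(s(s(e))), s(b)), s(s(e))))  →  g(pair(e, e), h(s(s(e))))   [R3 at 2]
2. g(pair(e, e), h(s(s(e))))  →  g(pair(e, e), s(s(e)))   [R2 at 2]
3. g(pair(e, e), s(s(e)))  →  e   [R3 at ε]

Reduce t₂ = g(h(pair(e, g(pair(e, h(pair(pair(b, e), e))), s(s(e))))), g(pair(s(g(pair(s(e), pair(pair(b, e), e)), s(s(e)))), e), h(s(s(e))))):
1. g(h(pair(e, g(pair(e, h(pair(pair(b, e), e))), s(s(e))))), g(pair(s(g(pair(s(e), pair(pair(b, e), e)), s(s(e)))), e), h(s(s(e)))))  →  g(pair(e, g(pair(e, h(pair(pair(b, e), e))), s(s(e)))), g(pair(s(g(pair(s(e), pair(pair(b, e), e)), s(s(e)))), e), h(s(s(e)))))   [R2 at 1]
2. g(pair(e, g(pair(e, h(pair(pair(b, e), e))), s(s(e)))), g(pair(s(g(pair(s(e), pair(pair(b, e), e)), s(s(e)))), e), h(s(s(e)))))  →  g(pair(e, e), g(pair(s(g(pair(s(e), pair(pair(b, e), e)), s(s(e)))), e), h(s(s(e)))))   [R3 at 1.2]
3. g(pair(e, e), g(pair(s(g(pair(s(e), pair(pair(b, e), e)), s(s(e)))), e), h(s(s(e)))))  →  g(pair(e, e), g(pair(s(s(e)), e), h(s(s(e)))))   [R3 at 2.1.1.1]
4. g(pair(e, e), g(pair(s(s(e)), e), h(s(s(e)))))  →  g(pair(e, e), g(pair(s(s(e)), e), s(s(e))))   [R2 at 2.2]
5. g(pair(e, e), g(pair(s(s(e)), e), s(s(e))))  →  g(pair(e, e), s(s(e)))   [R3 at 2]
6. g(pair(e, e), s(s(e)))  →  e   [R3 at ε]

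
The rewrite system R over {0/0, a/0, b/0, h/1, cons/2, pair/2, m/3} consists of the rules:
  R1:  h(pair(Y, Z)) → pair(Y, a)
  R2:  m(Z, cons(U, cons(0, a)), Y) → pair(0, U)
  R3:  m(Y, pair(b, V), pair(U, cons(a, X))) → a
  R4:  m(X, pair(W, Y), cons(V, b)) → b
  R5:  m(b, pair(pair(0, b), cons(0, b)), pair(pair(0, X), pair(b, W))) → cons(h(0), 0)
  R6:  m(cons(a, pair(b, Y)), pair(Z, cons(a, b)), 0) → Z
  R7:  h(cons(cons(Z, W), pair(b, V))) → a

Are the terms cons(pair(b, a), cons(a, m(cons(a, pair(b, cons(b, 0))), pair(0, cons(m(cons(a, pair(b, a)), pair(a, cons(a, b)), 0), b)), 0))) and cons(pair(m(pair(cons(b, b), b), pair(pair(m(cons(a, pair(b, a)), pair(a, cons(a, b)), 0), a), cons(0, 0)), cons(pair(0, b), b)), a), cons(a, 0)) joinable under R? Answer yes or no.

yes — NF(t₁) = cons(pair(b, a), cons(a, 0)), NF(t₂) = cons(pair(b, a), cons(a, 0))

Reduce t₁ = cons(pair(b, a), cons(a, m(cons(a, pair(b, cons(b, 0))), pair(0, cons(m(cons(a, pair(b, a)), pair(a, cons(a, b)), 0), b)), 0))):
1. cons(pair(b, a), cons(a, m(cons(a, pair(b, cons(b, 0))), pair(0, cons(m(cons(a, pair(b, a)), pair(a, cons(a, b)), 0), b)), 0)))  →  cons(pair(b, a), cons(a, m(cons(a, pair(b, cons(b, 0))), pair(0, cons(a, b)), 0)))   [R6 at 2.2.2.2.1]
2. cons(pair(b, a), cons(a, m(cons(a, pair(b, cons(b, 0))), pair(0, cons(a, b)), 0)))  →  cons(pair(b, a), cons(a, 0))   [R6 at 2.2]

Reduce t₂ = cons(pair(m(pair(cons(b, b), b), pair(pair(m(cons(a, pair(b, a)), pair(a, cons(a, b)), 0), a), cons(0, 0)), cons(pair(0, b), b)), a), cons(a, 0)):
1. cons(pair(m(pair(cons(b, b), b), pair(pair(m(cons(a, pair(b, a)), pair(a, cons(a, b)), 0), a), cons(0, 0)), cons(pair(0, b), b)), a), cons(a, 0))  →  cons(pair(b, a), cons(a, 0))   [R4 at 1.1]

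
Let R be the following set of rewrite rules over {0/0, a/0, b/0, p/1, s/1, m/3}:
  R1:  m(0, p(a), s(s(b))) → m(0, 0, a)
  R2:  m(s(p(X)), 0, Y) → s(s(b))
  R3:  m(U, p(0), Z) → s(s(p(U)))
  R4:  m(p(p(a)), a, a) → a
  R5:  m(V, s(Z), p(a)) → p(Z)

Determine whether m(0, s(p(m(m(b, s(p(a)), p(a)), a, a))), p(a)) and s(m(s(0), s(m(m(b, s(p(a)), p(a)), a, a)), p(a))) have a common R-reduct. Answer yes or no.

no — NF(t₁) = p(p(a)), NF(t₂) = s(p(a))

Reduce t₁ = m(0, s(p(m(m(b, s(p(a)), p(a)), a, a))), p(a)):
1. m(0, s(p(m(m(b, s(p(a)), p(a)), a, a))), p(a))  →  p(p(m(m(b, s(p(a)), p(a)), a, a)))   [R5 at ε]
2. p(p(m(m(b, s(p(a)), p(a)), a, a)))  →  p(p(m(p(p(a)), a, a)))   [R5 at 1.1.1]
3. p(p(m(p(p(a)), a, a)))  →  p(p(a))   [R4 at 1.1]

Reduce t₂ = s(m(s(0), s(m(m(b, s(p(a)), p(a)), a, a)), p(a))):
1. s(m(s(0), s(m(m(b, s(p(a)), p(a)), a, a)), p(a)))  →  s(p(m(m(b, s(p(a)), p(a)), a, a)))   [R5 at 1]
2. s(p(m(m(b, s(p(a)), p(a)), a, a)))  →  s(p(m(p(p(a)), a, a)))   [R5 at 1.1.1]
3. s(p(m(p(p(a)), a, a)))  →  s(p(a))   [R4 at 1.1]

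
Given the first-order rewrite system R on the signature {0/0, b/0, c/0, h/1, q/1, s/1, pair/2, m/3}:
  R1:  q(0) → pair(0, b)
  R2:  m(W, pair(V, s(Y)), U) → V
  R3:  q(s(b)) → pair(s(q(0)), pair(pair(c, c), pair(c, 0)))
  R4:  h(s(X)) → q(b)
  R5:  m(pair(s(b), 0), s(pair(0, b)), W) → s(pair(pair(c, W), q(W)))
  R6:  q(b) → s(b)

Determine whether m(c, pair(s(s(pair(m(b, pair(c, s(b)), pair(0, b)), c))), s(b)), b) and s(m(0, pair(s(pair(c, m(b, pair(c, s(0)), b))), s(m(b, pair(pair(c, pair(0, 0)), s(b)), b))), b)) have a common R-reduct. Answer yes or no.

Reduce t₁ = m(c, pair(s(s(pair(m(b, pair(c, s(b)), pair(0, b)), c))), s(b)), b):
1. m(c, pair(s(s(pair(m(b, pair(c, s(b)), pair(0, b)), c))), s(b)), b)  →  s(s(pair(m(b, pair(c, s(b)), pair(0, b)), c)))   [R2 at ε]
2. s(s(pair(m(b, pair(c, s(b)), pair(0, b)), c)))  →  s(s(pair(c, c)))   [R2 at 1.1.1]

Reduce t₂ = s(m(0, pair(s(pair(c, m(b, pair(c, s(0)), b))), s(m(b, pair(pair(c, pair(0, 0)), s(b)), b))), b)):
1. s(m(0, pair(s(pair(c, m(b, pair(c, s(0)), b))), s(m(b, pair(pair(c, pair(0, 0)), s(b)), b))), b))  →  s(s(pair(c, m(b, pair(c, s(0)), b))))   [R2 at 1]
2. s(s(pair(c, m(b, pair(c, s(0)), b))))  →  s(s(pair(c, c)))   [R2 at 1.1.2]

yes — NF(t₁) = s(s(pair(c, c))), NF(t₂) = s(s(pair(c, c)))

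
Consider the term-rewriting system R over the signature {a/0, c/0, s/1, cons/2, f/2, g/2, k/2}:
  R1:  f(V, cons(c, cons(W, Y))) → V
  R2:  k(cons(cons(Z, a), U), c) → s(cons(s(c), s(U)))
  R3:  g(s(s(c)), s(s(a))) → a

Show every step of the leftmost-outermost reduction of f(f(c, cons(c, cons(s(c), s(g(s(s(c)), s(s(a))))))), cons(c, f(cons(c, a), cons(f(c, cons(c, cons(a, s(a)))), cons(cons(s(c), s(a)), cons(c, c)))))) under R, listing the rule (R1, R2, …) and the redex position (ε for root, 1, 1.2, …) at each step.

1. f(f(c, cons(c, cons(s(c), s(g(s(s(c)), s(s(a))))))), cons(c, f(cons(c, a), cons(f(c, cons(c, cons(a, s(a)))), cons(cons(s(c), s(a)), cons(c, c))))))  →  f(c, cons(c, f(cons(c, a), cons(f(c, cons(c, cons(a, s(a)))), cons(cons(s(c), s(a)), cons(c, c))))))   [R1 at 1]
2. f(c, cons(c, f(cons(c, a), cons(f(c, cons(c, cons(a, s(a)))), cons(cons(s(c), s(a)), cons(c, c))))))  →  f(c, cons(c, f(cons(c, a), cons(c, cons(cons(s(c), s(a)), cons(c, c))))))   [R1 at 2.2.2.1]
3. f(c, cons(c, f(cons(c, a), cons(c, cons(cons(s(c), s(a)), cons(c, c))))))  →  f(c, cons(c, cons(c, a)))   [R1 at 2.2]
4. f(c, cons(c, cons(c, a)))  →  c   [R1 at ε]

c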